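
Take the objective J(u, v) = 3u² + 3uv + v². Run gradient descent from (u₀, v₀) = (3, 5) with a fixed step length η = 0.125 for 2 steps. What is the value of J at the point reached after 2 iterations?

∇J = (6u + 3v, 3u + 2v)
(u₁, v₁) = (3, 5) − 0.125·(33, 19) = (-1.125, 2.625)
(u₂, v₂) = (-1.125, 2.625) − 0.125·(1.125, 1.875) = (-1.265625, 2.390625)
J(-1.265625, 2.390625) = 1.443603515625

1.443603515625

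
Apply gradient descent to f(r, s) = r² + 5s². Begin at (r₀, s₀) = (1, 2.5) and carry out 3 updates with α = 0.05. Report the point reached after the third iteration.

∇f = (2r, 10s)
(r₁, s₁) = (1, 2.5) − 0.05·(2, 25) = (0.9, 1.25)
(r₂, s₂) = (0.9, 1.25) − 0.05·(1.8, 12.5) = (0.81, 0.625)
(r₃, s₃) = (0.81, 0.625) − 0.05·(1.62, 6.25) = (0.729, 0.3125)

(0.729, 0.3125)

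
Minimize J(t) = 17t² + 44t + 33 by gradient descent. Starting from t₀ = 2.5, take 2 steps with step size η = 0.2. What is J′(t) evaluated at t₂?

4339.56

J′(t) = 34t + 44
Step 1: J′(2.5) = 129; t₁ = 2.5 − 0.2·129 = -23.3
Step 2: J′(-23.3) = -748.2; t₂ = -23.3 − 0.2·(-748.2) = 126.34
J′(t) at (126.34) = 4339.56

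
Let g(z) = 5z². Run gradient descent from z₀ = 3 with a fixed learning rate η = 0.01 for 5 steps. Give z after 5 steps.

g′(z) = 10z
z₁ = 3 − 0.01·30 = 2.7
z₂ = 2.7 − 0.01·27 = 2.43
z₃ = 2.43 − 0.01·24.3 = 2.187
z₄ = 2.187 − 0.01·21.87 = 1.9683
z₅ = 1.9683 − 0.01·19.683 = 1.77147

1.77147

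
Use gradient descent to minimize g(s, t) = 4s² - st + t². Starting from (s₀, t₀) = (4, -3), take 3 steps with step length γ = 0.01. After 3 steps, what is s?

3.034625

∇g = (8s - t, -s + 2t)
(s₁, t₁) = (4, -3) − 0.01·(35, -10) = (3.65, -2.9)
(s₂, t₂) = (3.65, -2.9) − 0.01·(32.1, -9.45) = (3.329, -2.8055)
(s₃, t₃) = (3.329, -2.8055) − 0.01·(29.4375, -8.94) = (3.034625, -2.7161)
s = 3.034625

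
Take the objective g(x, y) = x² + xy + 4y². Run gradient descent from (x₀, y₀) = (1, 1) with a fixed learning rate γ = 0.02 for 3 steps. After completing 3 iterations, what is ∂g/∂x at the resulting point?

2.2194

∇g = (2x + y, x + 8y)
Step 1: at (1, 1), ∇g = (3, 9) → (1, 1) − 0.02·(3, 9) = (0.94, 0.82)
Step 2: at (0.94, 0.82), ∇g = (2.7, 7.5) → (0.94, 0.82) − 0.02·(2.7, 7.5) = (0.886, 0.67)
Step 3: at (0.886, 0.67), ∇g = (2.442, 6.246) → (0.886, 0.67) − 0.02·(2.442, 6.246) = (0.83716, 0.54508)
∂g/∂x at (0.83716, 0.54508) = 2.2194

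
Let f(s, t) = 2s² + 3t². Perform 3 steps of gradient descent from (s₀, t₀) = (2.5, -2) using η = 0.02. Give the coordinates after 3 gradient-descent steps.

∇f = (4s, 6t)
Step 1: at (2.5, -2), ∇f = (10, -12) → (2.5, -2) − 0.02·(10, -12) = (2.3, -1.76)
Step 2: at (2.3, -1.76), ∇f = (9.2, -10.56) → (2.3, -1.76) − 0.02·(9.2, -10.56) = (2.116, -1.5488)
Step 3: at (2.116, -1.5488), ∇f = (8.464, -9.2928) → (2.116, -1.5488) − 0.02·(8.464, -9.2928) = (1.94672, -1.362944)

(1.94672, -1.362944)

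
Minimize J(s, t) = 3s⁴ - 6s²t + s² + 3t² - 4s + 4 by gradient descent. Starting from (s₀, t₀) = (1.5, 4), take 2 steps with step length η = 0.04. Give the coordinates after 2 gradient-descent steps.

∇J = (12s³ - 12st + 2s - 4, -6s² + 6t)
(s₁, t₁) = (1.5, 4) − 0.04·(-32.5, 10.5) = (2.8, 3.58)
(s₂, t₂) = (2.8, 3.58) − 0.04·(144.736, -25.56) = (-2.98944, 4.6024)

(-2.98944, 4.6024)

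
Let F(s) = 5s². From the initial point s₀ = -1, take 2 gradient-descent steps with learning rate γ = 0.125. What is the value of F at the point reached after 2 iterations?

F′(s) = 10s
s₁ = -1 − 0.125·(-10) = 0.25
s₂ = 0.25 − 0.125·2.5 = -0.0625
F(-0.0625) = 0.01953125

0.01953125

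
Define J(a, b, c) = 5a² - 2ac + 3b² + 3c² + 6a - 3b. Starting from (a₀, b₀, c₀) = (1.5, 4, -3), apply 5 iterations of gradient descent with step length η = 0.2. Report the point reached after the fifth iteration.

∇J = (10a - 2c + 6, 6b - 3, -2a + 6c)
(a₁, b₁, c₁) = (1.5, 4, -3) − 0.2·(27, 21, -21) = (-3.9, -0.2, 1.2)
(a₂, b₂, c₂) = (-3.9, -0.2, 1.2) − 0.2·(-35.4, -4.2, 15) = (3.18, 0.64, -1.8)
(a₃, b₃, c₃) = (3.18, 0.64, -1.8) − 0.2·(41.4, 0.84, -17.16) = (-5.1, 0.472, 1.632)
(a₄, b₄, c₄) = (-5.1, 0.472, 1.632) − 0.2·(-48.264, -0.168, 19.992) = (4.5528, 0.5056, -2.3664)
(a₅, b₅, c₅) = (4.5528, 0.5056, -2.3664) − 0.2·(56.2608, 0.0336, -23.304) = (-6.69936, 0.49888, 2.2944)

(-6.69936, 0.49888, 2.2944)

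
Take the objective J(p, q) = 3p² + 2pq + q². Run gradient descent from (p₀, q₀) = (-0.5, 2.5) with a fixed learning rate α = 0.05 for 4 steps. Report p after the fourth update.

∇J = (6p + 2q, 2p + 2q)
(p₁, q₁) = (-0.5, 2.5) − 0.05·(2, 4) = (-0.6, 2.3)
(p₂, q₂) = (-0.6, 2.3) − 0.05·(1, 3.4) = (-0.65, 2.13)
(p₃, q₃) = (-0.65, 2.13) − 0.05·(0.36, 2.96) = (-0.668, 1.982)
(p₄, q₄) = (-0.668, 1.982) − 0.05·(-0.044, 2.628) = (-0.6658, 1.8506)
p = -0.6658

-0.6658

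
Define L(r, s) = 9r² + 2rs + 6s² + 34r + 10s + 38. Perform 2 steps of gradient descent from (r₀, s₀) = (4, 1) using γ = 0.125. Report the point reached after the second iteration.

∇L = (18r + 2s + 34, 2r + 12s + 10)
Step 1: at (4, 1), ∇L = (108, 30) → (4, 1) − 0.125·(108, 30) = (-9.5, -2.75)
Step 2: at (-9.5, -2.75), ∇L = (-142.5, -42) → (-9.5, -2.75) − 0.125·(-142.5, -42) = (8.3125, 2.5)

(8.3125, 2.5)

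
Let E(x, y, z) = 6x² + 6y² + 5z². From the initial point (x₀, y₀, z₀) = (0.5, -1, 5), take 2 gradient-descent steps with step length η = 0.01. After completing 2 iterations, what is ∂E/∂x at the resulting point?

4.6464

∇E = (12x, 12y, 10z)
Step 1: at (0.5, -1, 5), ∇E = (6, -12, 50) → (0.5, -1, 5) − 0.01·(6, -12, 50) = (0.44, -0.88, 4.5)
Step 2: at (0.44, -0.88, 4.5), ∇E = (5.28, -10.56, 45) → (0.44, -0.88, 4.5) − 0.01·(5.28, -10.56, 45) = (0.3872, -0.7744, 4.05)
∂E/∂x at (0.3872, -0.7744, 4.05) = 4.6464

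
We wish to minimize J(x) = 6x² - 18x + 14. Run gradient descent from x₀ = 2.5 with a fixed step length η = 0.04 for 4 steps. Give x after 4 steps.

1.57311616

J′(x) = 12x - 18
Step 1: J′(2.5) = 12; x₁ = 2.5 − 0.04·12 = 2.02
Step 2: J′(2.02) = 6.24; x₂ = 2.02 − 0.04·6.24 = 1.7704
Step 3: J′(1.7704) = 3.2448; x₃ = 1.7704 − 0.04·3.2448 = 1.640608
Step 4: J′(1.640608) = 1.687296; x₄ = 1.640608 − 0.04·1.687296 = 1.57311616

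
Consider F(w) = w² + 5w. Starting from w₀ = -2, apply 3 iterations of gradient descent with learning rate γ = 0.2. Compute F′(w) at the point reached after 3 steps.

F′(w) = 2w + 5
w₁ = -2 − 0.2·1 = -2.2
w₂ = -2.2 − 0.2·0.6 = -2.32
w₃ = -2.32 − 0.2·0.36 = -2.392
F′(w) at (-2.392) = 0.216

0.216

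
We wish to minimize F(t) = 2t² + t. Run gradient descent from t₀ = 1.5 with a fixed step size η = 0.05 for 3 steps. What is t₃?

0.646

F′(t) = 4t + 1
Step 1: F′(1.5) = 7; t₁ = 1.5 − 0.05·7 = 1.15
Step 2: F′(1.15) = 5.6; t₂ = 1.15 − 0.05·5.6 = 0.87
Step 3: F′(0.87) = 4.48; t₃ = 0.87 − 0.05·4.48 = 0.646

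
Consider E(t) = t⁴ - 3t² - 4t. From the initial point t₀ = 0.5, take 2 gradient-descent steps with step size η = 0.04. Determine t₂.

1.03216384

E′(t) = 4t³ - 6t - 4
t₁ = 0.5 − 0.04·(-6.5) = 0.76
t₂ = 0.76 − 0.04·(-6.804096) = 1.03216384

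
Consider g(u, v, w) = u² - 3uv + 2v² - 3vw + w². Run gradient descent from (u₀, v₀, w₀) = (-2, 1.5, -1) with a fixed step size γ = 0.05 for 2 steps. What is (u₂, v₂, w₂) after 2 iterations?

∇g = (2u - 3v, -3u + 4v - 3w, -3v + 2w)
(u₁, v₁, w₁) = (-2, 1.5, -1) − 0.05·(-8.5, 15, -6.5) = (-1.575, 0.75, -0.675)
(u₂, v₂, w₂) = (-1.575, 0.75, -0.675) − 0.05·(-5.4, 9.75, -3.6) = (-1.305, 0.2625, -0.495)

(-1.305, 0.2625, -0.495)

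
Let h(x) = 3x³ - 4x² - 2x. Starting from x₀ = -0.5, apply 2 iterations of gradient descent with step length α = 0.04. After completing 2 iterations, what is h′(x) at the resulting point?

14.126505552144

h′(x) = 9x² - 8x - 2
Step 1: h′(-0.5) = 4.25; x₁ = -0.5 − 0.04·4.25 = -0.67
Step 2: h′(-0.67) = 7.4001; x₂ = -0.67 − 0.04·7.4001 = -0.966004
h′(x) at (-0.966004) = 14.126505552144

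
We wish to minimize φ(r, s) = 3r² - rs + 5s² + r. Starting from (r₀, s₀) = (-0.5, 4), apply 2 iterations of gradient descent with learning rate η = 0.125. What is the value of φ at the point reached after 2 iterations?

0.41778564453125

∇φ = (6r - s + 1, -r + 10s)
Step 1: at (-0.5, 4), ∇φ = (-6, 40.5) → (-0.5, 4) − 0.125·(-6, 40.5) = (0.25, -1.0625)
Step 2: at (0.25, -1.0625), ∇φ = (3.5625, -10.875) → (0.25, -1.0625) − 0.125·(3.5625, -10.875) = (-0.1953125, 0.296875)
φ(-0.1953125, 0.296875) = 0.41778564453125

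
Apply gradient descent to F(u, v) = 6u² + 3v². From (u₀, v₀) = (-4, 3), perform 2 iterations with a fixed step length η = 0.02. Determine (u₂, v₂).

∇F = (12u, 6v)
Step 1: at (-4, 3), ∇F = (-48, 18) → (-4, 3) − 0.02·(-48, 18) = (-3.04, 2.64)
Step 2: at (-3.04, 2.64), ∇F = (-36.48, 15.84) → (-3.04, 2.64) − 0.02·(-36.48, 15.84) = (-2.3104, 2.3232)

(-2.3104, 2.3232)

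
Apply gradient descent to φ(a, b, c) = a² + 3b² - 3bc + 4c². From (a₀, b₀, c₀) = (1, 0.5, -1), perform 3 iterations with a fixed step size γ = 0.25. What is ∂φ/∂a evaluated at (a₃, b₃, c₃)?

∇φ = (2a, 6b - 3c, -3b + 8c)
Step 1: at (1, 0.5, -1), ∇φ = (2, 6, -9.5) → (1, 0.5, -1) − 0.25·(2, 6, -9.5) = (0.5, -1, 1.375)
Step 2: at (0.5, -1, 1.375), ∇φ = (1, -10.125, 14) → (0.5, -1, 1.375) − 0.25·(1, -10.125, 14) = (0.25, 1.53125, -2.125)
Step 3: at (0.25, 1.53125, -2.125), ∇φ = (0.5, 15.5625, -21.59375) → (0.25, 1.53125, -2.125) − 0.25·(0.5, 15.5625, -21.59375) = (0.125, -2.359375, 3.2734375)
∂φ/∂a at (0.125, -2.359375, 3.2734375) = 0.25

0.25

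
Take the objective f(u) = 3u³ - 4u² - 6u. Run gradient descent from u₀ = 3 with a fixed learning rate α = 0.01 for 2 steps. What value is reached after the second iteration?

f′(u) = 9u² - 8u - 6
u₁ = 3 − 0.01·51 = 2.49
u₂ = 2.49 − 0.01·29.8809 = 2.191191

2.191191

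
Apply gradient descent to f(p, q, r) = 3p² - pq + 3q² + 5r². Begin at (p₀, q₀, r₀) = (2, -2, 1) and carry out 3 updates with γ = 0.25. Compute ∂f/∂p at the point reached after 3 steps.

-5.90625

∇f = (6p - q, -p + 6q, 10r)
(p₁, q₁, r₁) = (2, -2, 1) − 0.25·(14, -14, 10) = (-1.5, 1.5, -1.5)
(p₂, q₂, r₂) = (-1.5, 1.5, -1.5) − 0.25·(-10.5, 10.5, -15) = (1.125, -1.125, 2.25)
(p₃, q₃, r₃) = (1.125, -1.125, 2.25) − 0.25·(7.875, -7.875, 22.5) = (-0.84375, 0.84375, -3.375)
∂f/∂p at (-0.84375, 0.84375, -3.375) = -5.90625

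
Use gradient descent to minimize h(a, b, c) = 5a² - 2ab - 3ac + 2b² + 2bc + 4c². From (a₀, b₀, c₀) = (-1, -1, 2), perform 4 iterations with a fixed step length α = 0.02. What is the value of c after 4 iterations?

1.01139584

∇h = (10a - 2b - 3c, -2a + 4b + 2c, -3a + 2b + 8c)
(a₁, b₁, c₁) = (-1, -1, 2) − 0.02·(-14, 2, 17) = (-0.72, -1.04, 1.66)
(a₂, b₂, c₂) = (-0.72, -1.04, 1.66) − 0.02·(-10.1, 0.6, 13.36) = (-0.518, -1.052, 1.3928)
(a₃, b₃, c₃) = (-0.518, -1.052, 1.3928) − 0.02·(-7.2544, -0.3864, 10.5924) = (-0.372912, -1.044272, 1.180952)
(a₄, b₄, c₄) = (-0.372912, -1.044272, 1.180952) − 0.02·(-5.183432, -1.06936, 8.477808) = (-0.26924336, -1.0228848, 1.01139584)
c = 1.01139584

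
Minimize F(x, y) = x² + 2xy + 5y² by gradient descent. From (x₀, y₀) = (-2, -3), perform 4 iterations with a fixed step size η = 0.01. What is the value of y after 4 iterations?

∇F = (2x + 2y, 2x + 10y)
(x₁, y₁) = (-2, -3) − 0.01·(-10, -34) = (-1.9, -2.66)
(x₂, y₂) = (-1.9, -2.66) − 0.01·(-9.12, -30.4) = (-1.8088, -2.356)
(x₃, y₃) = (-1.8088, -2.356) − 0.01·(-8.3296, -27.1776) = (-1.725504, -2.084224)
(x₄, y₄) = (-1.725504, -2.084224) − 0.01·(-7.619456, -24.293248) = (-1.64930944, -1.84129152)
y = -1.84129152

-1.84129152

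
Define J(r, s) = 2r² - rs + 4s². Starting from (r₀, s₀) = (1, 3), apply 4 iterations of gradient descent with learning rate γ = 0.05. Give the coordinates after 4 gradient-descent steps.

∇J = (4r - s, -r + 8s)
(r₁, s₁) = (1, 3) − 0.05·(1, 23) = (0.95, 1.85)
(r₂, s₂) = (0.95, 1.85) − 0.05·(1.95, 13.85) = (0.8525, 1.1575)
(r₃, s₃) = (0.8525, 1.1575) − 0.05·(2.2525, 8.4075) = (0.739875, 0.737125)
(r₄, s₄) = (0.739875, 0.737125) − 0.05·(2.222375, 5.157125) = (0.62875625, 0.47926875)

(0.62875625, 0.47926875)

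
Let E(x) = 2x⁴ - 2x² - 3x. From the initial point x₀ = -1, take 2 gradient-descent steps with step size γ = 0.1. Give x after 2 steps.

-0.0984

E′(x) = 8x³ - 4x - 3
Step 1: E′(-1) = -7; x₁ = -1 − 0.1·(-7) = -0.3
Step 2: E′(-0.3) = -2.016; x₂ = -0.3 − 0.1·(-2.016) = -0.0984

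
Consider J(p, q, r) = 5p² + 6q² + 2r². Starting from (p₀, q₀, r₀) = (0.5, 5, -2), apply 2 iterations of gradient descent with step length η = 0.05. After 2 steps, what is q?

0.8

∇J = (10p, 12q, 4r)
(p₁, q₁, r₁) = (0.5, 5, -2) − 0.05·(5, 60, -8) = (0.25, 2, -1.6)
(p₂, q₂, r₂) = (0.25, 2, -1.6) − 0.05·(2.5, 24, -6.4) = (0.125, 0.8, -1.28)
q = 0.8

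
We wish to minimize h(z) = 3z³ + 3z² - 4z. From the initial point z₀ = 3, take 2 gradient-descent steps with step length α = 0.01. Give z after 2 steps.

1.588775

h′(z) = 9z² + 6z - 4
z₁ = 3 − 0.01·95 = 2.05
z₂ = 2.05 − 0.01·46.1225 = 1.588775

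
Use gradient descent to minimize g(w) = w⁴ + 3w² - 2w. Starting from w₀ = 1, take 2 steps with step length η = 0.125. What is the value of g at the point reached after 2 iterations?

g′(w) = 4w³ + 6w - 2
Step 1: g′(1) = 8; w₁ = 1 − 0.125·8 = 0
Step 2: g′(0) = -2; w₂ = 0 − 0.125·(-2) = 0.25
g(0.25) = -0.30859375

-0.30859375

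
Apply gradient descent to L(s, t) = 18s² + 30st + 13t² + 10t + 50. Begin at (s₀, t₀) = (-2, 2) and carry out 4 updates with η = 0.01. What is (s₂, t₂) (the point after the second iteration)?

(-1.7972, 1.9292)

∇L = (36s + 30t, 30s + 26t + 10)
(s₁, t₁) = (-2, 2) − 0.01·(-12, 2) = (-1.88, 1.98)
(s₂, t₂) = (-1.88, 1.98) − 0.01·(-8.28, 5.08) = (-1.7972, 1.9292)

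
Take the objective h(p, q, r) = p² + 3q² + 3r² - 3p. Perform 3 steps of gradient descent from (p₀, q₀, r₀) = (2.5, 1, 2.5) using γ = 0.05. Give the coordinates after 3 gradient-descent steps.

(2.229, 0.343, 0.8575)

∇h = (2p - 3, 6q, 6r)
Step 1: at (2.5, 1, 2.5), ∇h = (2, 6, 15) → (2.5, 1, 2.5) − 0.05·(2, 6, 15) = (2.4, 0.7, 1.75)
Step 2: at (2.4, 0.7, 1.75), ∇h = (1.8, 4.2, 10.5) → (2.4, 0.7, 1.75) − 0.05·(1.8, 4.2, 10.5) = (2.31, 0.49, 1.225)
Step 3: at (2.31, 0.49, 1.225), ∇h = (1.62, 2.94, 7.35) → (2.31, 0.49, 1.225) − 0.05·(1.62, 2.94, 7.35) = (2.229, 0.343, 0.8575)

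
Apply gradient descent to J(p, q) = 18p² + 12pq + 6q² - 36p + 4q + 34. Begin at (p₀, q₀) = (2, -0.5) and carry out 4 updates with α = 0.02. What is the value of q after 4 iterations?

-1.36549504

∇J = (36p + 12q - 36, 12p + 12q + 4)
Step 1: at (2, -0.5), ∇J = (30, 22) → (2, -0.5) − 0.02·(30, 22) = (1.4, -0.94)
Step 2: at (1.4, -0.94), ∇J = (3.12, 9.52) → (1.4, -0.94) − 0.02·(3.12, 9.52) = (1.3376, -1.1304)
Step 3: at (1.3376, -1.1304), ∇J = (-1.4112, 6.4864) → (1.3376, -1.1304) − 0.02·(-1.4112, 6.4864) = (1.365824, -1.260128)
Step 4: at (1.365824, -1.260128), ∇J = (-1.951872, 5.268352) → (1.365824, -1.260128) − 0.02·(-1.951872, 5.268352) = (1.40486144, -1.36549504)
q = -1.36549504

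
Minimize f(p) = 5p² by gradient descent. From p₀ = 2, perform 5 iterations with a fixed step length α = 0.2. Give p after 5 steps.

-2

f′(p) = 10p
p₁ = 2 − 0.2·20 = -2
p₂ = -2 − 0.2·(-20) = 2
p₃ = 2 − 0.2·20 = -2
p₄ = -2 − 0.2·(-20) = 2
p₅ = 2 − 0.2·20 = -2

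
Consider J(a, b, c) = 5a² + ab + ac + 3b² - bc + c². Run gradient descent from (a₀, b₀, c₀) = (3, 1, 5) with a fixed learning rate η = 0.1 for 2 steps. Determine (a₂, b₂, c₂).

(-0.44, 0.68, 3.16)

∇J = (10a + b + c, a + 6b - c, a - b + 2c)
Step 1: at (3, 1, 5), ∇J = (36, 4, 12) → (3, 1, 5) − 0.1·(36, 4, 12) = (-0.6, 0.6, 3.8)
Step 2: at (-0.6, 0.6, 3.8), ∇J = (-1.6, -0.8, 6.4) → (-0.6, 0.6, 3.8) − 0.1·(-1.6, -0.8, 6.4) = (-0.44, 0.68, 3.16)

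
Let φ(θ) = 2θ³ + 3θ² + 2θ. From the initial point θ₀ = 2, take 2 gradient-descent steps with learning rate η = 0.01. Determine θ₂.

1.345336

φ′(θ) = 6θ² + 6θ + 2
Step 1: φ′(2) = 38; θ₁ = 2 − 0.01·38 = 1.62
Step 2: φ′(1.62) = 27.4664; θ₂ = 1.62 − 0.01·27.4664 = 1.345336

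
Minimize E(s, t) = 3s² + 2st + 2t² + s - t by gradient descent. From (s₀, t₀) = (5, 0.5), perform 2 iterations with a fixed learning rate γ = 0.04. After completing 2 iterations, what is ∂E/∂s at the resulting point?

17.28

∇E = (6s + 2t + 1, 2s + 4t - 1)
(s₁, t₁) = (5, 0.5) − 0.04·(32, 11) = (3.72, 0.06)
(s₂, t₂) = (3.72, 0.06) − 0.04·(23.44, 6.68) = (2.7824, -0.2072)
∂E/∂s at (2.7824, -0.2072) = 17.28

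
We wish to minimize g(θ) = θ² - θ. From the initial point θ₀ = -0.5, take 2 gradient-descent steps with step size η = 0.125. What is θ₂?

-0.0625

g′(θ) = 2θ - 1
Step 1: g′(-0.5) = -2; θ₁ = -0.5 − 0.125·(-2) = -0.25
Step 2: g′(-0.25) = -1.5; θ₂ = -0.25 − 0.125·(-1.5) = -0.0625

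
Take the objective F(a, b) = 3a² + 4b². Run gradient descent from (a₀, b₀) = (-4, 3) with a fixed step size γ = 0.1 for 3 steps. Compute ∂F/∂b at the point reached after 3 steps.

0.192

∇F = (6a, 8b)
Step 1: at (-4, 3), ∇F = (-24, 24) → (-4, 3) − 0.1·(-24, 24) = (-1.6, 0.6)
Step 2: at (-1.6, 0.6), ∇F = (-9.6, 4.8) → (-1.6, 0.6) − 0.1·(-9.6, 4.8) = (-0.64, 0.12)
Step 3: at (-0.64, 0.12), ∇F = (-3.84, 0.96) → (-0.64, 0.12) − 0.1·(-3.84, 0.96) = (-0.256, 0.024)
∂F/∂b at (-0.256, 0.024) = 0.192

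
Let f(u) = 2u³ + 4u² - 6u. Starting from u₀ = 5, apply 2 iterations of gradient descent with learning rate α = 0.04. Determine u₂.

f′(u) = 6u² + 8u - 6
Step 1: f′(5) = 184; u₁ = 5 − 0.04·184 = -2.36
Step 2: f′(-2.36) = 8.5376; u₂ = -2.36 − 0.04·8.5376 = -2.701504

-2.701504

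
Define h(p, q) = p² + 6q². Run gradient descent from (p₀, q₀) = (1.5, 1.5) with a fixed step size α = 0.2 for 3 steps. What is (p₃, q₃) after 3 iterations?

(0.324, -4.116)

∇h = (2p, 12q)
(p₁, q₁) = (1.5, 1.5) − 0.2·(3, 18) = (0.9, -2.1)
(p₂, q₂) = (0.9, -2.1) − 0.2·(1.8, -25.2) = (0.54, 2.94)
(p₃, q₃) = (0.54, 2.94) − 0.2·(1.08, 35.28) = (0.324, -4.116)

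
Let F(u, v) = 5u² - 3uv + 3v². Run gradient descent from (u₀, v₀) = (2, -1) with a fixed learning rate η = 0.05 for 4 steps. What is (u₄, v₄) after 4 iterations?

∇F = (10u - 3v, -3u + 6v)
Step 1: at (2, -1), ∇F = (23, -12) → (2, -1) − 0.05·(23, -12) = (0.85, -0.4)
Step 2: at (0.85, -0.4), ∇F = (9.7, -4.95) → (0.85, -0.4) − 0.05·(9.7, -4.95) = (0.365, -0.1525)
Step 3: at (0.365, -0.1525), ∇F = (4.1075, -2.01) → (0.365, -0.1525) − 0.05·(4.1075, -2.01) = (0.159625, -0.052)
Step 4: at (0.159625, -0.052), ∇F = (1.75225, -0.790875) → (0.159625, -0.052) − 0.05·(1.75225, -0.790875) = (0.0720125, -0.01245625)

(0.0720125, -0.01245625)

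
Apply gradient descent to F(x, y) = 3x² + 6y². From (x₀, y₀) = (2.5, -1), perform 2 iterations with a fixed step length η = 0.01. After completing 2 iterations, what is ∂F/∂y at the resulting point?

∇F = (6x, 12y)
(x₁, y₁) = (2.5, -1) − 0.01·(15, -12) = (2.35, -0.88)
(x₂, y₂) = (2.35, -0.88) − 0.01·(14.1, -10.56) = (2.209, -0.7744)
∂F/∂y at (2.209, -0.7744) = -9.2928

-9.2928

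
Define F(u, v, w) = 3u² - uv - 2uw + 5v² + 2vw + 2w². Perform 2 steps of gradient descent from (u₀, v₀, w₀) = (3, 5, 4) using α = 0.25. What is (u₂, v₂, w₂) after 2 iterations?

(-3.5625, 14.0625, 5.25)

∇F = (6u - v - 2w, -u + 10v + 2w, -2u + 2v + 4w)
(u₁, v₁, w₁) = (3, 5, 4) − 0.25·(5, 55, 20) = (1.75, -8.75, -1)
(u₂, v₂, w₂) = (1.75, -8.75, -1) − 0.25·(21.25, -91.25, -25) = (-3.5625, 14.0625, 5.25)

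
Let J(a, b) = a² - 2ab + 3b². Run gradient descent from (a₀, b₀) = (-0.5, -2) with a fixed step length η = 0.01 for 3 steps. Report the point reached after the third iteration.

∇J = (2a - 2b, -2a + 6b)
Step 1: at (-0.5, -2), ∇J = (3, -11) → (-0.5, -2) − 0.01·(3, -11) = (-0.53, -1.89)
Step 2: at (-0.53, -1.89), ∇J = (2.72, -10.28) → (-0.53, -1.89) − 0.01·(2.72, -10.28) = (-0.5572, -1.7872)
Step 3: at (-0.5572, -1.7872), ∇J = (2.46, -9.6088) → (-0.5572, -1.7872) − 0.01·(2.46, -9.6088) = (-0.5818, -1.691112)

(-0.5818, -1.691112)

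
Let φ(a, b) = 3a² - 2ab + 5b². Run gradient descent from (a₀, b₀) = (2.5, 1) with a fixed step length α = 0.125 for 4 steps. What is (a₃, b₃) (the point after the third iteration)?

(0.109375, 0.046875)

∇φ = (6a - 2b, -2a + 10b)
(a₁, b₁) = (2.5, 1) − 0.125·(13, 5) = (0.875, 0.375)
(a₂, b₂) = (0.875, 0.375) − 0.125·(4.5, 2) = (0.3125, 0.125)
(a₃, b₃) = (0.3125, 0.125) − 0.125·(1.625, 0.625) = (0.109375, 0.046875)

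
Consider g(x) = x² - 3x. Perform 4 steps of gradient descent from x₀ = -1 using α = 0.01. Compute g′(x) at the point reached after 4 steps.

g′(x) = 2x - 3
Step 1: g′(-1) = -5; x₁ = -1 − 0.01·(-5) = -0.95
Step 2: g′(-0.95) = -4.9; x₂ = -0.95 − 0.01·(-4.9) = -0.901
Step 3: g′(-0.901) = -4.802; x₃ = -0.901 − 0.01·(-4.802) = -0.85298
Step 4: g′(-0.85298) = -4.70596; x₄ = -0.85298 − 0.01·(-4.70596) = -0.8059204
g′(x) at (-0.8059204) = -4.6118408

-4.6118408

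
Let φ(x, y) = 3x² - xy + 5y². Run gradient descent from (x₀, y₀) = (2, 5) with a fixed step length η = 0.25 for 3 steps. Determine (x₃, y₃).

(3.578125, -16.3125)

∇φ = (6x - y, -x + 10y)
Step 1: at (2, 5), ∇φ = (7, 48) → (2, 5) − 0.25·(7, 48) = (0.25, -7)
Step 2: at (0.25, -7), ∇φ = (8.5, -70.25) → (0.25, -7) − 0.25·(8.5, -70.25) = (-1.875, 10.5625)
Step 3: at (-1.875, 10.5625), ∇φ = (-21.8125, 107.5) → (-1.875, 10.5625) − 0.25·(-21.8125, 107.5) = (3.578125, -16.3125)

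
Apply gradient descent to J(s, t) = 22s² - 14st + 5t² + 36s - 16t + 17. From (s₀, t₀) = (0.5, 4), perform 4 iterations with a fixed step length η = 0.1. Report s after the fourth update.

∇J = (44s - 14t + 36, -14s + 10t - 16)
(s₁, t₁) = (0.5, 4) − 0.1·(2, 17) = (0.3, 2.3)
(s₂, t₂) = (0.3, 2.3) − 0.1·(17, 2.8) = (-1.4, 2.02)
(s₃, t₃) = (-1.4, 2.02) − 0.1·(-53.88, 23.8) = (3.988, -0.36)
(s₄, t₄) = (3.988, -0.36) − 0.1·(216.512, -75.432) = (-17.6632, 7.1832)
s = -17.6632

-17.6632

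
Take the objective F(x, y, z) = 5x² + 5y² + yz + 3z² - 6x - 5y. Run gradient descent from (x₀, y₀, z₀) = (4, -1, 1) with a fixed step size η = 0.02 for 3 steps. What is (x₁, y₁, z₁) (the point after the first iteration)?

(3.32, -0.72, 0.9)

∇F = (10x - 6, 10y + z - 5, y + 6z)
(x₁, y₁, z₁) = (4, -1, 1) − 0.02·(34, -14, 5) = (3.32, -0.72, 0.9)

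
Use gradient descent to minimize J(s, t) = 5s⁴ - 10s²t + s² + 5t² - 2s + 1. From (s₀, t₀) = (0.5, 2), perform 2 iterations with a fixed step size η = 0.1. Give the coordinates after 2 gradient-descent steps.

(-22.70075, 5.5225)

∇J = (20s³ - 20st + 2s - 2, -10s² + 10t)
(s₁, t₁) = (0.5, 2) − 0.1·(-18.5, 17.5) = (2.35, 0.25)
(s₂, t₂) = (2.35, 0.25) − 0.1·(250.5075, -52.725) = (-22.70075, 5.5225)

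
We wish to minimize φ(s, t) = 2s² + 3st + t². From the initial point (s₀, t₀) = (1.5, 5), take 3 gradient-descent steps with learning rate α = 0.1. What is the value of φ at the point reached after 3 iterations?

-0.73447625

∇φ = (4s + 3t, 3s + 2t)
Step 1: at (1.5, 5), ∇φ = (21, 14.5) → (1.5, 5) − 0.1·(21, 14.5) = (-0.6, 3.55)
Step 2: at (-0.6, 3.55), ∇φ = (8.25, 5.3) → (-0.6, 3.55) − 0.1·(8.25, 5.3) = (-1.425, 3.02)
Step 3: at (-1.425, 3.02), ∇φ = (3.36, 1.765) → (-1.425, 3.02) − 0.1·(3.36, 1.765) = (-1.761, 2.8435)
φ(-1.761, 2.8435) = -0.73447625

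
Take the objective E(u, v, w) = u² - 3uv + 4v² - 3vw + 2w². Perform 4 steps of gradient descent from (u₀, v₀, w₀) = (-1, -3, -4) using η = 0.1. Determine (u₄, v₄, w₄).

∇E = (2u - 3v, -3u + 8v - 3w, -3v + 4w)
Step 1: at (-1, -3, -4), ∇E = (7, -9, -7) → (-1, -3, -4) − 0.1·(7, -9, -7) = (-1.7, -2.1, -3.3)
Step 2: at (-1.7, -2.1, -3.3), ∇E = (2.9, -1.8, -6.9) → (-1.7, -2.1, -3.3) − 0.1·(2.9, -1.8, -6.9) = (-1.99, -1.92, -2.61)
Step 3: at (-1.99, -1.92, -2.61), ∇E = (1.78, -1.56, -4.68) → (-1.99, -1.92, -2.61) − 0.1·(1.78, -1.56, -4.68) = (-2.168, -1.764, -2.142)
Step 4: at (-2.168, -1.764, -2.142), ∇E = (0.956, -1.182, -3.276) → (-2.168, -1.764, -2.142) − 0.1·(0.956, -1.182, -3.276) = (-2.2636, -1.6458, -1.8144)

(-2.2636, -1.6458, -1.8144)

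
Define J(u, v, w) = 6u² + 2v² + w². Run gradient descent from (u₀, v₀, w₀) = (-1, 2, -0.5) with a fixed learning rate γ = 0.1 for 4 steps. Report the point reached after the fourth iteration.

∇J = (12u, 4v, 2w)
Step 1: at (-1, 2, -0.5), ∇J = (-12, 8, -1) → (-1, 2, -0.5) − 0.1·(-12, 8, -1) = (0.2, 1.2, -0.4)
Step 2: at (0.2, 1.2, -0.4), ∇J = (2.4, 4.8, -0.8) → (0.2, 1.2, -0.4) − 0.1·(2.4, 4.8, -0.8) = (-0.04, 0.72, -0.32)
Step 3: at (-0.04, 0.72, -0.32), ∇J = (-0.48, 2.88, -0.64) → (-0.04, 0.72, -0.32) − 0.1·(-0.48, 2.88, -0.64) = (0.008, 0.432, -0.256)
Step 4: at (0.008, 0.432, -0.256), ∇J = (0.096, 1.728, -0.512) → (0.008, 0.432, -0.256) − 0.1·(0.096, 1.728, -0.512) = (-0.0016, 0.2592, -0.2048)

(-0.0016, 0.2592, -0.2048)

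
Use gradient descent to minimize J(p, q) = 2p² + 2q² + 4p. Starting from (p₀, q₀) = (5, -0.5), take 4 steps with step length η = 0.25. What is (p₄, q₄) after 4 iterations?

∇J = (4p + 4, 4q)
(p₁, q₁) = (5, -0.5) − 0.25·(24, -2) = (-1, 0)
(p₂, q₂) = (-1, 0) − 0.25·(0, 0) = (-1, 0)
(p₃, q₃) = (-1, 0) − 0.25·(0, 0) = (-1, 0)
(p₄, q₄) = (-1, 0) − 0.25·(0, 0) = (-1, 0)

(-1, 0)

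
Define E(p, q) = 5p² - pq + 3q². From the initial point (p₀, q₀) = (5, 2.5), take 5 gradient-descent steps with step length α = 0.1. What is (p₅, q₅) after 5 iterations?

∇E = (10p - q, -p + 6q)
Step 1: at (5, 2.5), ∇E = (47.5, 10) → (5, 2.5) − 0.1·(47.5, 10) = (0.25, 1.5)
Step 2: at (0.25, 1.5), ∇E = (1, 8.75) → (0.25, 1.5) − 0.1·(1, 8.75) = (0.15, 0.625)
Step 3: at (0.15, 0.625), ∇E = (0.875, 3.6) → (0.15, 0.625) − 0.1·(0.875, 3.6) = (0.0625, 0.265)
Step 4: at (0.0625, 0.265), ∇E = (0.36, 1.5275) → (0.0625, 0.265) − 0.1·(0.36, 1.5275) = (0.0265, 0.11225)
Step 5: at (0.0265, 0.11225), ∇E = (0.15275, 0.647) → (0.0265, 0.11225) − 0.1·(0.15275, 0.647) = (0.011225, 0.04755)

(0.011225, 0.04755)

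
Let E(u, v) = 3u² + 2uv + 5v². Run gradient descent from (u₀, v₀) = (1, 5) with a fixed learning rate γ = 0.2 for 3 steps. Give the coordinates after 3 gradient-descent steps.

∇E = (6u + 2v, 2u + 10v)
Step 1: at (1, 5), ∇E = (16, 52) → (1, 5) − 0.2·(16, 52) = (-2.2, -5.4)
Step 2: at (-2.2, -5.4), ∇E = (-24, -58.4) → (-2.2, -5.4) − 0.2·(-24, -58.4) = (2.6, 6.28)
Step 3: at (2.6, 6.28), ∇E = (28.16, 68) → (2.6, 6.28) − 0.2·(28.16, 68) = (-3.032, -7.32)

(-3.032, -7.32)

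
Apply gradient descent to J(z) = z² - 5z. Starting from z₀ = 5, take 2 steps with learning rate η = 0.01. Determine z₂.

J′(z) = 2z - 5
Step 1: J′(5) = 5; z₁ = 5 − 0.01·5 = 4.95
Step 2: J′(4.95) = 4.9; z₂ = 4.95 − 0.01·4.9 = 4.901

4.901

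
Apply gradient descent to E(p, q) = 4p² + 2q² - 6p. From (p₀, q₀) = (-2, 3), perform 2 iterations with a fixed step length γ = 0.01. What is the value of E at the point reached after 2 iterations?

∇E = (8p - 6, 4q)
(p₁, q₁) = (-2, 3) − 0.01·(-22, 12) = (-1.78, 2.88)
(p₂, q₂) = (-1.78, 2.88) − 0.01·(-20.24, 11.52) = (-1.5776, 2.7648)
E(-1.5776, 2.7648) = 34.70912512

34.70912512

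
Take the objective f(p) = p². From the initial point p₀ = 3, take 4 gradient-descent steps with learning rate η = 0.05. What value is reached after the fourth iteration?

1.9683

f′(p) = 2p
Step 1: f′(3) = 6; p₁ = 3 − 0.05·6 = 2.7
Step 2: f′(2.7) = 5.4; p₂ = 2.7 − 0.05·5.4 = 2.43
Step 3: f′(2.43) = 4.86; p₃ = 2.43 − 0.05·4.86 = 2.187
Step 4: f′(2.187) = 4.374; p₄ = 2.187 − 0.05·4.374 = 1.9683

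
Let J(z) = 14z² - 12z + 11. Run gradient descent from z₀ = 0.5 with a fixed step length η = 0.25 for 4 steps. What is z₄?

J′(z) = 28z - 12
z₁ = 0.5 − 0.25·2 = 0
z₂ = 0 − 0.25·(-12) = 3
z₃ = 3 − 0.25·72 = -15
z₄ = -15 − 0.25·(-432) = 93

93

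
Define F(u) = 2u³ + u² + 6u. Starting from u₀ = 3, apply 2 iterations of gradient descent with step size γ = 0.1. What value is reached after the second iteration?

-11.256

F′(u) = 6u² + 2u + 6
u₁ = 3 − 0.1·66 = -3.6
u₂ = -3.6 − 0.1·76.56 = -11.256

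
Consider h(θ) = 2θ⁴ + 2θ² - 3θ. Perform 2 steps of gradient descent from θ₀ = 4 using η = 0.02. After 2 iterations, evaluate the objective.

4181835.43443232

h′(θ) = 8θ³ + 4θ - 3
θ₁ = 4 − 0.02·525 = -6.5
θ₂ = -6.5 − 0.02·(-2226) = 38.02
h(38.02) = 4181835.43443232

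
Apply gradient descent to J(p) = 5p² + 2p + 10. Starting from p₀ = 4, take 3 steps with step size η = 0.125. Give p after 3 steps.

J′(p) = 10p + 2
p₁ = 4 − 0.125·42 = -1.25
p₂ = -1.25 − 0.125·(-10.5) = 0.0625
p₃ = 0.0625 − 0.125·2.625 = -0.265625

-0.265625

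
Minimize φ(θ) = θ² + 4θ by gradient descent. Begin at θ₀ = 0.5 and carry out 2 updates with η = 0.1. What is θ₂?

φ′(θ) = 2θ + 4
θ₁ = 0.5 − 0.1·5 = 0
θ₂ = 0 − 0.1·4 = -0.4

-0.4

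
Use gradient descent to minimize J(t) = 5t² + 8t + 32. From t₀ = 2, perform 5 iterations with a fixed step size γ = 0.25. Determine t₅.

J′(t) = 10t + 8
Step 1: J′(2) = 28; t₁ = 2 − 0.25·28 = -5
Step 2: J′(-5) = -42; t₂ = -5 − 0.25·(-42) = 5.5
Step 3: J′(5.5) = 63; t₃ = 5.5 − 0.25·63 = -10.25
Step 4: J′(-10.25) = -94.5; t₄ = -10.25 − 0.25·(-94.5) = 13.375
Step 5: J′(13.375) = 141.75; t₅ = 13.375 − 0.25·141.75 = -22.0625

-22.0625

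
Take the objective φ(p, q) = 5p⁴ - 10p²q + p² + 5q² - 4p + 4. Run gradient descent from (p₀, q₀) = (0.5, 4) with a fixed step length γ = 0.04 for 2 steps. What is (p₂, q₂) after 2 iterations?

∇φ = (20p³ - 20pq + 2p - 4, -10p² + 10q)
Step 1: at (0.5, 4), ∇φ = (-40.5, 37.5) → (0.5, 4) − 0.04·(-40.5, 37.5) = (2.12, 2.5)
Step 2: at (2.12, 2.5), ∇φ = (84.80256, -19.944) → (2.12, 2.5) − 0.04·(84.80256, -19.944) = (-1.2721024, 3.29776)

(-1.2721024, 3.29776)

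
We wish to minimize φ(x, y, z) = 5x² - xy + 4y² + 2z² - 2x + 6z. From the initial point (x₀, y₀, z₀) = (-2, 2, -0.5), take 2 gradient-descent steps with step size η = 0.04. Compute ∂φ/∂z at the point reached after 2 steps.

2.8224

∇φ = (10x - y - 2, -x + 8y, 4z + 6)
(x₁, y₁, z₁) = (-2, 2, -0.5) − 0.04·(-24, 18, 4) = (-1.04, 1.28, -0.66)
(x₂, y₂, z₂) = (-1.04, 1.28, -0.66) − 0.04·(-13.68, 11.28, 3.36) = (-0.4928, 0.8288, -0.7944)
∂φ/∂z at (-0.4928, 0.8288, -0.7944) = 2.8224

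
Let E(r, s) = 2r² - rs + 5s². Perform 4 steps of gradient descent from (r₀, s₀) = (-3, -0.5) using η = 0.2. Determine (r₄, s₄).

∇E = (4r - s, -r + 10s)
(r₁, s₁) = (-3, -0.5) − 0.2·(-11.5, -2) = (-0.7, -0.1)
(r₂, s₂) = (-0.7, -0.1) − 0.2·(-2.7, -0.3) = (-0.16, -0.04)
(r₃, s₃) = (-0.16, -0.04) − 0.2·(-0.6, -0.24) = (-0.04, 0.008)
(r₄, s₄) = (-0.04, 0.008) − 0.2·(-0.168, 0.12) = (-0.0064, -0.016)

(-0.0064, -0.016)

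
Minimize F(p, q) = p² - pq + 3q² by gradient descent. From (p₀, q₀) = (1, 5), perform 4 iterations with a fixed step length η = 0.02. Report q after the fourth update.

∇F = (2p - q, -p + 6q)
Step 1: at (1, 5), ∇F = (-3, 29) → (1, 5) − 0.02·(-3, 29) = (1.06, 4.42)
Step 2: at (1.06, 4.42), ∇F = (-2.3, 25.46) → (1.06, 4.42) − 0.02·(-2.3, 25.46) = (1.106, 3.9108)
Step 3: at (1.106, 3.9108), ∇F = (-1.6988, 22.3588) → (1.106, 3.9108) − 0.02·(-1.6988, 22.3588) = (1.139976, 3.463624)
Step 4: at (1.139976, 3.463624), ∇F = (-1.183672, 19.641768) → (1.139976, 3.463624) − 0.02·(-1.183672, 19.641768) = (1.16364944, 3.07078864)
q = 3.07078864

3.07078864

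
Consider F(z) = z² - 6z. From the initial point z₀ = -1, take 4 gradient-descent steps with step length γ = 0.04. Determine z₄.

0.13442816

F′(z) = 2z - 6
Step 1: F′(-1) = -8; z₁ = -1 − 0.04·(-8) = -0.68
Step 2: F′(-0.68) = -7.36; z₂ = -0.68 − 0.04·(-7.36) = -0.3856
Step 3: F′(-0.3856) = -6.7712; z₃ = -0.3856 − 0.04·(-6.7712) = -0.114752
Step 4: F′(-0.114752) = -6.229504; z₄ = -0.114752 − 0.04·(-6.229504) = 0.13442816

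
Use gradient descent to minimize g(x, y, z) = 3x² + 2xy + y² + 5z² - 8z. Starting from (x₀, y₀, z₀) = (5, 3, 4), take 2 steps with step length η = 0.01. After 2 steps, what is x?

4.3048

∇g = (6x + 2y, 2x + 2y, 10z - 8)
Step 1: at (5, 3, 4), ∇g = (36, 16, 32) → (5, 3, 4) − 0.01·(36, 16, 32) = (4.64, 2.84, 3.68)
Step 2: at (4.64, 2.84, 3.68), ∇g = (33.52, 14.96, 28.8) → (4.64, 2.84, 3.68) − 0.01·(33.52, 14.96, 28.8) = (4.3048, 2.6904, 3.392)
x = 4.3048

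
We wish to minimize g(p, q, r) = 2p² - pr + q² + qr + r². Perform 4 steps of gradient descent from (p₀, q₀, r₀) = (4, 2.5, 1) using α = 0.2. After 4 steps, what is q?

∇g = (4p - r, 2q + r, -p + q + 2r)
(p₁, q₁, r₁) = (4, 2.5, 1) − 0.2·(15, 6, 0.5) = (1, 1.3, 0.9)
(p₂, q₂, r₂) = (1, 1.3, 0.9) − 0.2·(3.1, 3.5, 2.1) = (0.38, 0.6, 0.48)
(p₃, q₃, r₃) = (0.38, 0.6, 0.48) − 0.2·(1.04, 1.68, 1.18) = (0.172, 0.264, 0.244)
(p₄, q₄, r₄) = (0.172, 0.264, 0.244) − 0.2·(0.444, 0.772, 0.58) = (0.0832, 0.1096, 0.128)
q = 0.1096

0.1096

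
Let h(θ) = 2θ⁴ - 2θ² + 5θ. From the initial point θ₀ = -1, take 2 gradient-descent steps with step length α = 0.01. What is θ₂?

-1.01797592

h′(θ) = 8θ³ - 4θ + 5
Step 1: h′(-1) = 1; θ₁ = -1 − 0.01·1 = -1.01
Step 2: h′(-1.01) = 0.797592; θ₂ = -1.01 − 0.01·0.797592 = -1.01797592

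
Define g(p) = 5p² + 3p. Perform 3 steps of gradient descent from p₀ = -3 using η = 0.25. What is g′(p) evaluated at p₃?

g′(p) = 10p + 3
Step 1: g′(-3) = -27; p₁ = -3 − 0.25·(-27) = 3.75
Step 2: g′(3.75) = 40.5; p₂ = 3.75 − 0.25·40.5 = -6.375
Step 3: g′(-6.375) = -60.75; p₃ = -6.375 − 0.25·(-60.75) = 8.8125
g′(p) at (8.8125) = 91.125

91.125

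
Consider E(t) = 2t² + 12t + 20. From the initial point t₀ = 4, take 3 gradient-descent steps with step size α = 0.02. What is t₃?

E′(t) = 4t + 12
Step 1: E′(4) = 28; t₁ = 4 − 0.02·28 = 3.44
Step 2: E′(3.44) = 25.76; t₂ = 3.44 − 0.02·25.76 = 2.9248
Step 3: E′(2.9248) = 23.6992; t₃ = 2.9248 − 0.02·23.6992 = 2.450816

2.450816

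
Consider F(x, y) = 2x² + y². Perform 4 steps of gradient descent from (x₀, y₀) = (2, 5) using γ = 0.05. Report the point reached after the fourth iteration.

(0.8192, 3.2805)

∇F = (4x, 2y)
Step 1: at (2, 5), ∇F = (8, 10) → (2, 5) − 0.05·(8, 10) = (1.6, 4.5)
Step 2: at (1.6, 4.5), ∇F = (6.4, 9) → (1.6, 4.5) − 0.05·(6.4, 9) = (1.28, 4.05)
Step 3: at (1.28, 4.05), ∇F = (5.12, 8.1) → (1.28, 4.05) − 0.05·(5.12, 8.1) = (1.024, 3.645)
Step 4: at (1.024, 3.645), ∇F = (4.096, 7.29) → (1.024, 3.645) − 0.05·(4.096, 7.29) = (0.8192, 3.2805)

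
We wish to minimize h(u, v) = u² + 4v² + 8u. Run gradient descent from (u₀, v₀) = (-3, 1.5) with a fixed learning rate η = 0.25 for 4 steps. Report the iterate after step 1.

(-3.5, -1.5)

∇h = (2u + 8, 8v)
Step 1: at (-3, 1.5), ∇h = (2, 12) → (-3, 1.5) − 0.25·(2, 12) = (-3.5, -1.5)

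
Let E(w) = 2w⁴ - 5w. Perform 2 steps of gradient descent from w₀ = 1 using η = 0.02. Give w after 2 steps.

E′(w) = 8w³ - 5
w₁ = 1 − 0.02·3 = 0.94
w₂ = 0.94 − 0.02·1.644672 = 0.90710656

0.90710656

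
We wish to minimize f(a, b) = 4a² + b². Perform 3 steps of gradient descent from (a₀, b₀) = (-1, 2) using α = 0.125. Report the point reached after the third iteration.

∇f = (8a, 2b)
Step 1: at (-1, 2), ∇f = (-8, 4) → (-1, 2) − 0.125·(-8, 4) = (0, 1.5)
Step 2: at (0, 1.5), ∇f = (0, 3) → (0, 1.5) − 0.125·(0, 3) = (0, 1.125)
Step 3: at (0, 1.125), ∇f = (0, 2.25) → (0, 1.125) − 0.125·(0, 2.25) = (0, 0.84375)

(0, 0.84375)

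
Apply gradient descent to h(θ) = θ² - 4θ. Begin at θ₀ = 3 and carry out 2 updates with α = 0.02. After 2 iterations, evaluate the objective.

-3.15065344

h′(θ) = 2θ - 4
θ₁ = 3 − 0.02·2 = 2.96
θ₂ = 2.96 − 0.02·1.92 = 2.9216
h(2.9216) = -3.15065344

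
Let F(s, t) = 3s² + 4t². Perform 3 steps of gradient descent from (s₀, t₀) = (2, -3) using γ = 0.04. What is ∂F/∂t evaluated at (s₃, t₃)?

-7.546368

∇F = (6s, 8t)
Step 1: at (2, -3), ∇F = (12, -24) → (2, -3) − 0.04·(12, -24) = (1.52, -2.04)
Step 2: at (1.52, -2.04), ∇F = (9.12, -16.32) → (1.52, -2.04) − 0.04·(9.12, -16.32) = (1.1552, -1.3872)
Step 3: at (1.1552, -1.3872), ∇F = (6.9312, -11.0976) → (1.1552, -1.3872) − 0.04·(6.9312, -11.0976) = (0.877952, -0.943296)
∂F/∂t at (0.877952, -0.943296) = -7.546368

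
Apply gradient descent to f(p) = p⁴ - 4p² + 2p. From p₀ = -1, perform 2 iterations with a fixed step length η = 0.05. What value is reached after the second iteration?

f′(p) = 4p³ - 8p + 2
p₁ = -1 − 0.05·6 = -1.3
p₂ = -1.3 − 0.05·3.612 = -1.4806

-1.4806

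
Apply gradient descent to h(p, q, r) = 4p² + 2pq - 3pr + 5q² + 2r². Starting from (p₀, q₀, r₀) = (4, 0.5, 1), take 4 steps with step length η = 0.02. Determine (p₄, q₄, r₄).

(2.20325792, -0.15841088, 1.3883152)

∇h = (8p + 2q - 3r, 2p + 10q, -3p + 4r)
Step 1: at (4, 0.5, 1), ∇h = (30, 13, -8) → (4, 0.5, 1) − 0.02·(30, 13, -8) = (3.4, 0.24, 1.16)
Step 2: at (3.4, 0.24, 1.16), ∇h = (24.2, 9.2, -5.56) → (3.4, 0.24, 1.16) − 0.02·(24.2, 9.2, -5.56) = (2.916, 0.056, 1.2712)
Step 3: at (2.916, 0.056, 1.2712), ∇h = (19.6264, 6.392, -3.6632) → (2.916, 0.056, 1.2712) − 0.02·(19.6264, 6.392, -3.6632) = (2.523472, -0.07184, 1.344464)
Step 4: at (2.523472, -0.07184, 1.344464), ∇h = (16.010704, 4.328544, -2.19256) → (2.523472, -0.07184, 1.344464) − 0.02·(16.010704, 4.328544, -2.19256) = (2.20325792, -0.15841088, 1.3883152)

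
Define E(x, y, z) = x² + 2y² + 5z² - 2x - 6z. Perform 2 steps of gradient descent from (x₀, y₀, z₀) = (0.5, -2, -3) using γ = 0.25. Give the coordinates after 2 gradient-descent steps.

∇E = (2x - 2, 4y, 10z - 6)
(x₁, y₁, z₁) = (0.5, -2, -3) − 0.25·(-1, -8, -36) = (0.75, 0, 6)
(x₂, y₂, z₂) = (0.75, 0, 6) − 0.25·(-0.5, 0, 54) = (0.875, 0, -7.5)

(0.875, 0, -7.5)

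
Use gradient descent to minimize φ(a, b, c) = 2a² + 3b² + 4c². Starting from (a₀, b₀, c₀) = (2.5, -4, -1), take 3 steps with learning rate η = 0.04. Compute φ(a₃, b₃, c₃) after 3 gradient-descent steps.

14.036291897344

∇φ = (4a, 6b, 8c)
(a₁, b₁, c₁) = (2.5, -4, -1) − 0.04·(10, -24, -8) = (2.1, -3.04, -0.68)
(a₂, b₂, c₂) = (2.1, -3.04, -0.68) − 0.04·(8.4, -18.24, -5.44) = (1.764, -2.3104, -0.4624)
(a₃, b₃, c₃) = (1.764, -2.3104, -0.4624) − 0.04·(7.056, -13.8624, -3.6992) = (1.48176, -1.755904, -0.314432)
φ(1.48176, -1.755904, -0.314432) = 14.036291897344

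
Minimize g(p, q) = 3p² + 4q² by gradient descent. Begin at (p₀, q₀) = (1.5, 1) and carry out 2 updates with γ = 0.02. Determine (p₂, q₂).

∇g = (6p, 8q)
(p₁, q₁) = (1.5, 1) − 0.02·(9, 8) = (1.32, 0.84)
(p₂, q₂) = (1.32, 0.84) − 0.02·(7.92, 6.72) = (1.1616, 0.7056)

(1.1616, 0.7056)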